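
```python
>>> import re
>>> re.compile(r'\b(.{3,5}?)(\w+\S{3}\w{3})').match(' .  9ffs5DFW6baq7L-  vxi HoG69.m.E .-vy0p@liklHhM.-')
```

`re.match` only tries the pattern at the start of the string.
Here the string doesn't start with a match, so the call returns None.

None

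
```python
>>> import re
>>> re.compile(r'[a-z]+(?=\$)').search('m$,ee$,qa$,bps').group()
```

'm'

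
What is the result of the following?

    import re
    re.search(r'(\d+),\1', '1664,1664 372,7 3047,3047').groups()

('1664',)

A backreference is literal: `\1` must see the identical characters the first group matched.
Unlike `match`, `search` isn't anchored — it looks for the pattern anywhere in the string.
The match spans [0:9] → '1664,1664'.
Captured: group 1 = '1664'.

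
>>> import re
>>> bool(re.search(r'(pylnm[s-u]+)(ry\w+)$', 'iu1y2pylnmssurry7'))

False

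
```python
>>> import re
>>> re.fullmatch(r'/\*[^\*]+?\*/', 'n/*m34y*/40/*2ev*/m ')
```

None

`re.fullmatch` requires the pattern to consume the entire string.
Here the string isn't matched end-to-end, so the call returns None.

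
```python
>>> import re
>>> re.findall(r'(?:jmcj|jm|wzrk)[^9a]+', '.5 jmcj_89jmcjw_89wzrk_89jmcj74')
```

['jmcj_8', 'jmcjw_8', 'wzrk_8', 'jmcj74']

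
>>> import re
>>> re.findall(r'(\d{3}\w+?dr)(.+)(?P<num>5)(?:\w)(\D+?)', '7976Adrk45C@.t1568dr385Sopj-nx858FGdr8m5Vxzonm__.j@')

[('7976Adr', 'k45C@.t1568dr385Sopj-nx858FGdr8m', '5', 'x')]

Pattern: exactly 3 of a digit, then one or more of a word character (lazy), then the literal 'dr' (captured); then one or more of any character (captured); then a literal '5' (captured as 'num'); then a word character (non-capturing group); then one or more of a non-digit (lazy) (captured).
With the lazy modifier that quantifier settles for the fewest repetitions that let the rest of the pattern succeed (the atoms after it are unaffected and can still be greedy).
Walking the string: at [0:42] match '7976Adrk45C@.t1568dr385Sopj-nx858FGdr8m5Vx', groups = ('7976Adr', 'k45C@.t1568dr385Sopj-nx858FGdr8m', '5', 'x').
4 groups means the one result is a tuple of 4 captured strings — 1 here.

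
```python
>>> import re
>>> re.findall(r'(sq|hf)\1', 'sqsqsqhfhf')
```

After group 1 captures some text, `\1` only succeeds where that same text appears again.
Because there's exactly one group, `findall` drops the full match and keeps group 1 from each hit.

['sq', 'hf']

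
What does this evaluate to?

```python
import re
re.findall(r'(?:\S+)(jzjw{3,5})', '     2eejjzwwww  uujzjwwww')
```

One capturing group, so `findall` returns just the captured substring from the one match — 1 in all.

['jzjwwww']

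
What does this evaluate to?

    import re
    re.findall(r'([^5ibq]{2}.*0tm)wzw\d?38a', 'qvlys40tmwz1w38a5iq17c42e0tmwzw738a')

['vlys40tmwz1w38a5iq17c42e0tm']

Pattern: exactly 2 of any character except [5ibq], then zero or more of any character, then the literal '0tm' (captured); then the literal 'wzw', then optionally a digit, then the literal '38a'.
With a single group, `findall` returns only what that group captured — 1 item.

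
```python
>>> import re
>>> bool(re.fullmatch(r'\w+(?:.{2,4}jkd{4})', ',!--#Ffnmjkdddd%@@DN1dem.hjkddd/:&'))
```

False

`re.fullmatch` is like wrapping the pattern in `^…$` (in single-line mode).
Here there's no way to consume every character, so the call returns None, and `bool(None)` is False.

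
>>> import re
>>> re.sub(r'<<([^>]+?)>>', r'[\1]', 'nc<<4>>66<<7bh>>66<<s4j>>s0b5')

'nc[4]66[7bh]66[s4j]s0b5'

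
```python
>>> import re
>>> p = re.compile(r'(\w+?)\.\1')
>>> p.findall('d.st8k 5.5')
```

['5']

After group 1 captures some text, `\1` only succeeds where that same text appears again.
Matches: at [7:10] match '5.5', group 1 = '5'.
With a single group, `findall` returns only what that group captured — 1 item.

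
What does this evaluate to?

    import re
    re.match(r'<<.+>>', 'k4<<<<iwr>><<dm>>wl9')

None

`match` is anchored at position 0; if the pattern doesn't fit there, it returns None.
Here the pattern fails at index 0, so the call returns None.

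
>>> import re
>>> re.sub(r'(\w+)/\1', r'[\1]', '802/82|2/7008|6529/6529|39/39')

'802/82|2/7008|[6529]|[39]'

The backreference `\1` re-matches whatever the first group consumed, character for character.
Matches: at [14:23] → '6529/6529'; at [24:29] → '39/39'.
The replacement refers to a captured group, so each match is rewritten using its own captured text.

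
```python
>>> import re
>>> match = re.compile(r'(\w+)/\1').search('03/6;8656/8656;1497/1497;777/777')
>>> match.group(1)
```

'8656'

`\1` has to match the exact text group 1 already captured.
`search` walks the string left to right and returns the first match it finds.
The match spans [5:14] → '8656/8656'.
Captured: group 1 = '8656'.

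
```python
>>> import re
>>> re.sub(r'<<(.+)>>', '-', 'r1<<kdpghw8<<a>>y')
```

'r1-y'

`sub` substitutes '-' at each match site.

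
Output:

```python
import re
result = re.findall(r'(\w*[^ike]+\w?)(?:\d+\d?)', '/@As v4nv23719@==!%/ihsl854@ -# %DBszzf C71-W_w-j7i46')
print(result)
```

['/@As v4nv2371', 'ihsl854@ -# %DBszzf C71-W_w-j7i']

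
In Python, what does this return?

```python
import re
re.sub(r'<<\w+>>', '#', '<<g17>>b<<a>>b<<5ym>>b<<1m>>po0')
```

Matches: at [0:7] → '<<g17>>'; at [8:13] → '<<a>>'; at [14:21] → '<<5ym>>'; at [22:28] → '<<1m>>'.
`sub` substitutes '#' at each match site.

'#b#b#b#po0'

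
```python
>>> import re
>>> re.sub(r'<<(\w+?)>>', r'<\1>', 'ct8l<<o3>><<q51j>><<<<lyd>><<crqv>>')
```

`\1` in the replacement pulls in group 1's text for each match.

'ct8l<o3><q51j><<<lyd><crqv>'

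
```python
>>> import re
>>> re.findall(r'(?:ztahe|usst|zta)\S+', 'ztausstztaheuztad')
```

Matches: at [0:17] → 'ztausstztaheuztad'.
`findall` yields the raw match text (1 of them) because the pattern has no groups.

['ztausstztaheuztad']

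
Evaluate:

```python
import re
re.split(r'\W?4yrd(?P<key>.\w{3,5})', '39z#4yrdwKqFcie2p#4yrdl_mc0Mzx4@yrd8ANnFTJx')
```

['39z', 'wKqFci', 'e2p', 'l_mc0M', 'zx4@yrd8ANnFTJx']

Because the pattern has a capturing group, `split` also inserts each captured text between the pieces.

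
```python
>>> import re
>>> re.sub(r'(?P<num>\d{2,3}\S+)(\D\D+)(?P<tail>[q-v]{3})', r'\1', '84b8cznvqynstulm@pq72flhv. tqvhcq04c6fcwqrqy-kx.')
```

'84b8cznvqynstulm@pq72flhvhcq04c6fy-kx.'

Each match is replaced using the text its own group 1 captured.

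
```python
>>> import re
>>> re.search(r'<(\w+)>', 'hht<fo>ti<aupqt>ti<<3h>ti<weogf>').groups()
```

('fo',)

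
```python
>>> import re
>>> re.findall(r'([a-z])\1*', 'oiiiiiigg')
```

['o', 'i', 'g']

After group 1 captures some text, `\1` only succeeds where that same text appears again.
Scanning left to right: at [0:1] match 'o', group 1 = 'o'; at [1:7] match 'iiiiii', group 1 = 'i'; at [7:9] match 'gg', group 1 = 'g'.
Because there's exactly one group, `findall` drops the full match and keeps group 1 from each hit.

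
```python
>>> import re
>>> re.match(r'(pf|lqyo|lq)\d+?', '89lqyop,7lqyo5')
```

None

`re.match` won't scan ahead — the pattern has to work from the very first character.
Here position 0 doesn't satisfy it, so the call returns None.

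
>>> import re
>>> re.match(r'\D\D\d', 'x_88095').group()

This matches a non-digit, then a non-digit; then a digit.
With `match`, the pattern is implicitly anchored at the beginning.
The match spans [0:3] → 'x_8'.

'x_8'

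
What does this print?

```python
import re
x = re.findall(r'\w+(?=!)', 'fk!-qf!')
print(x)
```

['fk', 'qf']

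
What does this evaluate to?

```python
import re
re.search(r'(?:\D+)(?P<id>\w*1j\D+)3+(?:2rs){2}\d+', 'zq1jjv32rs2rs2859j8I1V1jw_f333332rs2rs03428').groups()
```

('1jjv32rs2rs2859j8I1V1jw_f',)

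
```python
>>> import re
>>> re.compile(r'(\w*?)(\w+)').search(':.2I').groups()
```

The match spans [2:4] → '2I'.
Captured: group 1 = '', group 2 = '2I'.

('', '2I')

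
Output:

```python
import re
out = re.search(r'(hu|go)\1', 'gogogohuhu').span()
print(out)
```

(0, 4)

The backreference `\1` re-matches whatever the first group consumed, character for character.
The match spans [0:4] → 'gogo'.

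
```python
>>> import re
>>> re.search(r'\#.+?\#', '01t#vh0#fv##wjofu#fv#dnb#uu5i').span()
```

(3, 8)

A `+?`/`*?`/`{m,n}?` starts at its minimum and grows only as far as needed for what follows to match.
The match spans [3:8] → '#vh0#'.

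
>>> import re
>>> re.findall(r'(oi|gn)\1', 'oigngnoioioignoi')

After group 1 captures some text, `\1` only succeeds where that same text appears again.
Matches: at [2:6] match 'gngn', group 1 = 'gn'; at [6:10] match 'oioi', group 1 = 'oi'.
With a single group, `findall` returns only what that group captured — 2 items.

['gn', 'oi']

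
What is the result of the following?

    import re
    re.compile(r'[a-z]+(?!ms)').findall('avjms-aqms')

['avjms', 'aqms']

The negative lookaround is zero-width — it rules out positions where the adjacent text would match, without consuming anything.
Matches: at [0:5] → 'avjms'; at [6:10] → 'aqms'.
With no groups in the pattern, `findall` gives back each whole match — 2 here.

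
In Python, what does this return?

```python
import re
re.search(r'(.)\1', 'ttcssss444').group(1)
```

The match spans [0:2] → 'tt'.
Captured: group 1 = 't'.

't'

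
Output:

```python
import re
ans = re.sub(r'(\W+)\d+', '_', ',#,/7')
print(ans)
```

The pattern matches one or more of a non-word character (captured); then one or more of a digit.
Matches: at [0:5] → ',#,/7'.
Each match is replaced by '_'.

_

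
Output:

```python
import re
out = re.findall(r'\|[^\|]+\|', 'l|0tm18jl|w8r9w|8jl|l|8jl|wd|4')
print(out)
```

`findall` yields the raw match text (3 of them) because the pattern has no groups.

['|0tm18jl|', '|8jl|', '|8jl|']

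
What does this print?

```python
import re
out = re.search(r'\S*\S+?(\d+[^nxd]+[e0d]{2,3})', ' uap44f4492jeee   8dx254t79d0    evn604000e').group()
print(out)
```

uap44f4492jeee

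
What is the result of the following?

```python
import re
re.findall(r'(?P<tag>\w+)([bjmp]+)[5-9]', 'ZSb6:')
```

[('ZS', 'b')]

Pattern: one or more of a word character (captured as 'tag'); then one or more of one of [bjmp] (captured); then a character in [5-9].
Matches: at [0:4] match 'ZSb6', groups = ('ZS', 'b').
`findall` packs the 2 group values into a tuple for every match.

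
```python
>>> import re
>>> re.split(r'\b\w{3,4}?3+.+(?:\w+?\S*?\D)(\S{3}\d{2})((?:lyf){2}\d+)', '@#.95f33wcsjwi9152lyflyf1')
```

['@#.', 'i9152', 'lyflyf1', '']

The pattern matches a word boundary (`\b`, zero-width); then 3 to 4 of a word character (lazy), then one or more of the literal '3', then one or more of any character; then one or more of a word character (lazy), then zero or more of a non-whitespace character (lazy), then a non-digit (non-capturing group); then exactly 3 of a non-whitespace character, then exactly 2 of a digit (captured); then the literal 'lyf' repeated 2 times, then one or more of a digit (captured).
Matches to split on: at [3:25] → '95f33wcsjwi9152lyflyf1'.
The group in the pattern means `split` returns the separators' captures alongside the pieces.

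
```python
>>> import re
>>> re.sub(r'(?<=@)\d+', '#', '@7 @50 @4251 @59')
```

'@# @# @# @#'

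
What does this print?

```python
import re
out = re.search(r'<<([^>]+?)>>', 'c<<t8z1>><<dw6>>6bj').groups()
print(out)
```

The match spans [1:9] → '<<t8z1>>'.
Captured: group 1 = 't8z1'.

('t8z1',)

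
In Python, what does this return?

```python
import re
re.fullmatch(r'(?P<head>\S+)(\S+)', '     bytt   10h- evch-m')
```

None

This matches one or more of a non-whitespace character (captured as 'head'); then one or more of a non-whitespace character (captured).
`re.fullmatch` requires the pattern to consume the entire string.
Here the string isn't matched end-to-end, so the call returns None.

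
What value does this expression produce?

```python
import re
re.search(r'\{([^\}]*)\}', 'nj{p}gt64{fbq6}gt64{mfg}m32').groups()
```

The match spans [2:5] → '{p}'.
Captured: group 1 = 'p'.

('p',)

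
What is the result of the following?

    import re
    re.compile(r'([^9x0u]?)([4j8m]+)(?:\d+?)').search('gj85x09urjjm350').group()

'gj85'

The pattern matches optionally any character except [9x0u] (captured); then one or more of one of [4j8m] (captured); then one or more of a digit (lazy) (non-capturing group).
Unlike `match`, `search` isn't anchored — it looks for the pattern anywhere in the string.
The match spans [0:4] → 'gj85'.
Captured: group 1 = 'g', group 2 = 'j8'.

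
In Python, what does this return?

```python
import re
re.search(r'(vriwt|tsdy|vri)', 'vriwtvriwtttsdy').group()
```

`|` is ordered: at each position the engine commits to the first alternative that works.
`re.search` scans for the first position where the pattern succeeds.
The match spans [0:5] → 'vriwt'.
Captured: group 1 = 'vriwt'.

'vriwt'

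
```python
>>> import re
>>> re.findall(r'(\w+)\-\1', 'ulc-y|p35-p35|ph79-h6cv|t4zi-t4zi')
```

['p35', 't4zi']

`\1` is not a pattern — it's the concrete string captured by group 1, re-applied verbatim.
Scanning left to right: at [6:13] match 'p35-p35', group 1 = 'p35'; at [24:33] match 't4zi-t4zi', group 1 = 't4zi'.
Because there's exactly one group, `findall` drops the full match and keeps group 1 from each hit.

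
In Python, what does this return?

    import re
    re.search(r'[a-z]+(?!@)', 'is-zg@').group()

'is'

A negative assertion filters positions out without eating any characters.
The match spans [0:2] → 'is'.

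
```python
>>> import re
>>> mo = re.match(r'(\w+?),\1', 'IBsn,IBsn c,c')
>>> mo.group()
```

'IBsn,IBsn'

The backreference `\1` re-matches whatever the first group consumed, character for character.
With `match`, the pattern is implicitly anchored at the beginning.
The match spans [0:9] → 'IBsn,IBsn'.
Captured: group 1 = 'IBsn'.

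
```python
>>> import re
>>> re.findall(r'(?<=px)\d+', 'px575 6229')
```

The `(?=…)`/`(?<=…)` assertion just peeks at neighbouring text; it doesn't advance the match position.
Matches: at [2:5] → '575'.
No capturing groups, so `findall` returns the 1 full match string.

['575']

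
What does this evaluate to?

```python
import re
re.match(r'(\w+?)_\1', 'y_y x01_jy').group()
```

'y_y'

`\1` is not a pattern — it's the concrete string captured by group 1, re-applied verbatim.
`re.match` won't scan ahead — the pattern has to work from the very first character.
The match spans [0:3] → 'y_y'.
Captured: group 1 = 'y'.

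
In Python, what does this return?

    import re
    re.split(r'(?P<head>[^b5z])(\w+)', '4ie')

['', '4', 'ie', '']

This matches any character except [b5z] (captured as 'head'); then one or more of a word character (captured).
Matches to split on: at [0:3] → '4ie'.
Because the pattern has a capturing group, `split` also inserts each captured text between the pieces.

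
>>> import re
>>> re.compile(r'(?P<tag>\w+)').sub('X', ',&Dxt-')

',&X-'

The pattern matches one or more of a word character (captured as 'tag').
Matches: at [2:5] → 'Dxt'.
Every occurrence is swapped for 'X'.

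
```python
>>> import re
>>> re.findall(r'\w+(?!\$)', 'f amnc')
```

`(?!…)`/`(?<!…)` only lets a position through if the neighbouring text does NOT match; no characters are consumed.
Matches: at [0:1] → 'f'; at [2:6] → 'amnc'.
`findall` yields the raw match text (2 of them) because the pattern has no groups.

['f', 'amnc']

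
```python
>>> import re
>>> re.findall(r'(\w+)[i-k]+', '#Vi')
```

['V']

This matches one or more of a word character (captured); then one or more of a character in [i-k].
`findall` collects group 1 from the one match (1 total).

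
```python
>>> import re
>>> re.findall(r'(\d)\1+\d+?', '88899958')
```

['8', '9']

`\1` is not a pattern — it's the concrete string captured by group 1, re-applied verbatim.
Walking the string: at [0:4] match '8889', group 1 = '8'; at [4:7] match '995', group 1 = '9'.
With a single group, `findall` returns only what that group captured — 2 items.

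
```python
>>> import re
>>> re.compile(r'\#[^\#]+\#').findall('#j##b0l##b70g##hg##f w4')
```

['#j#', '#b0l#', '#b70g#', '#hg#']

Matches: at [0:3] → '#j#'; at [3:8] → '#b0l#'; at [8:14] → '#b70g#'; at [14:18] → '#hg#'.
No capturing groups, so `findall` returns the 4 full match strings.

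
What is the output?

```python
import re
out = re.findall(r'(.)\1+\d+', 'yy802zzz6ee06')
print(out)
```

['y', 'z', 'e']

The backreference `\1` re-matches whatever the first group consumed, character for character.
With a single group, `findall` returns only what that group captured — 3 items.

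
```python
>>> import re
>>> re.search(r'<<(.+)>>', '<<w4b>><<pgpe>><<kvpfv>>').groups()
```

('w4b>><<pgpe>><<kvpfv',)

The match spans [0:24] → '<<w4b>><<pgpe>><<kvpfv>>'.
Captured: group 1 = 'w4b>><<pgpe>><<kvpfv'.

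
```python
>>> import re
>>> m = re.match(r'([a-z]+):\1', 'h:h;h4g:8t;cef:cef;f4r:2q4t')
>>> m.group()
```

'h:h'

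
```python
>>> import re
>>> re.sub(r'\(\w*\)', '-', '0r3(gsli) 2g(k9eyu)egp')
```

'0r3- 2g-egp'

Every occurrence is swapped for '-'.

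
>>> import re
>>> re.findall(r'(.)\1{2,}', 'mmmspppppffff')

['m', 'p', 'f']

After group 1 captures some text, `\1` only succeeds where that same text appears again.
With a single group, `findall` returns only what that group captured — 3 items.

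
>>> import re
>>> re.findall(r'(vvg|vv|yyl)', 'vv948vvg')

['vv', 'vvg']

The regex engine tests alternatives in the order written; an earlier branch that matches wins even if a later one would match more.
Matches: at [0:2] match 'vv', group 1 = 'vv'; at [5:8] match 'vvg', group 1 = 'vvg'.
With a single group, `findall` returns only what that group captured — 2 items.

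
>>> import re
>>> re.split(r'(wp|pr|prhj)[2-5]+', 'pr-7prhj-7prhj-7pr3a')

['pr-7prhj-7prhj-7', 'pr', 'a']

The group in the pattern means `split` returns the separators' captures alongside the pieces.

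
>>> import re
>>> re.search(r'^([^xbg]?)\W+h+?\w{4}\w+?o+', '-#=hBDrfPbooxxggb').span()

(0, 12)

Pattern: anchored at the start of the string; then optionally any character except [xbg] (captured); then one or more of a non-word character, then one or more of the literal 'h' (lazy); then exactly 4 of a word character, then one or more of a word character (lazy), then one or more of the literal 'o'.
`re.search` scans for the first position where the pattern succeeds.
The match spans [0:12] → '-#=hBDrfPboo'.
Captured: group 1 = '-'.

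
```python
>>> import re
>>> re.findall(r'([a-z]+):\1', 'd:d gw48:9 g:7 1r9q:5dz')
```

After group 1 captures some text, `\1` only succeeds where that same text appears again.
Walking the string: at [0:3] match 'd:d', group 1 = 'd'.
One capturing group, so `findall` returns just the captured substring from the one match — 1 in all.

['d']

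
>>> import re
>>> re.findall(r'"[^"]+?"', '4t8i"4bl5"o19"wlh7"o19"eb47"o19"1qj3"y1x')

Matches: at [4:10] → '"4bl5"'; at [13:19] → '"wlh7"'; at [22:28] → '"eb47"'; at [31:37] → '"1qj3"'.
With no groups in the pattern, `findall` gives back each whole match — 4 here.

['"4bl5"', '"wlh7"', '"eb47"', '"1qj3"']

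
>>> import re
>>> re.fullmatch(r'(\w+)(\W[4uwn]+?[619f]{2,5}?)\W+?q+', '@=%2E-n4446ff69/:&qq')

The pattern matches one or more of a word character (captured); then a non-word character, then one or more of one of [4uwn] (lazy), then 2 to 5 of one of [619f] (lazy) (captured); then one or more of a non-word character (lazy), then one or more of the literal 'q'.
`fullmatch` succeeds only if the pattern covers the string from start to end.
Here the string isn't matched end-to-end, so the call returns None.

None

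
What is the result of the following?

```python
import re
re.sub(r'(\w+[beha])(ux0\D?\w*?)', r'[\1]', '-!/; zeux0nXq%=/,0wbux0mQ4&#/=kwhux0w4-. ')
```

Pattern: one or more of a word character, then one of [beha] (captured); then the literal 'ux0', then optionally a non-digit, then zero or more of a word character (lazy) (captured).
The `?` after the quantifier makes it lazy — it takes as little as possible before letting the rest of the pattern try.
Matches: at [5:11] → 'zeux0n'; at [17:24] → '0wbux0m'; at [30:37] → 'kwhux0w'.
Each match is replaced using the text its own group 1 captured.

'-!/; [ze]Xq%=/,[0wb]Q4&#/=[kwh]4-. '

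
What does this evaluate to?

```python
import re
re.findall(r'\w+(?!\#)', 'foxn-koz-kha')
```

['foxn', 'koz', 'kha']

Because the assertion is negative and zero-width, positions next to the forbidden text are skipped.
`findall` yields the raw match text (3 of them) because the pattern has no groups.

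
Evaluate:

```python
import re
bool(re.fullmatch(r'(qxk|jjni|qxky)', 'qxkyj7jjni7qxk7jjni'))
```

False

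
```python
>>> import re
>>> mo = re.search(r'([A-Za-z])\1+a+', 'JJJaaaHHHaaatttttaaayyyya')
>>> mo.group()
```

'JJJaaa'

The backreference `\1` re-matches whatever the first group consumed, character for character.
The match spans [0:6] → 'JJJaaa'.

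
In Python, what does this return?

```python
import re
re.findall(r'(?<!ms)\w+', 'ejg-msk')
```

['ejg', 'msk']

Because the assertion is negative and zero-width, positions next to the forbidden text are skipped.
Scanning left to right: at [0:3] → 'ejg'; at [4:7] → 'msk'.
With no groups in the pattern, `findall` gives back each whole match — 2 here.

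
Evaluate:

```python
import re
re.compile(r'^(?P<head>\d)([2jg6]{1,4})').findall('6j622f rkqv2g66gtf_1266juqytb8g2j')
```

[('6', 'j622')]

The pattern matches anchored at the start of the string; then a digit (captured as 'head'); then 1 to 4 of one of [2jg6] (captured).
Matches: at [0:5] match '6j622', groups = ('6', 'j622').
With 2 capturing groups, `findall` returns a 2-tuple per match.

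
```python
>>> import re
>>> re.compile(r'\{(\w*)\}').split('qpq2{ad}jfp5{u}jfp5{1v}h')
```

Matches to split on: at [4:8] → '{ad}'; at [12:15] → '{u}'; at [19:23] → '{1v}'.
With a capturing group present, the delimiter's captured portion is kept in the result list.

['qpq2', 'ad', 'jfp5', 'u', 'jfp5', '1v', 'h']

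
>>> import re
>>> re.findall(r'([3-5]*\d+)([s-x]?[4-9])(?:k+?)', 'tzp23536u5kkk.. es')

[('23536', 'u5')]

The pattern matches zero or more of a character in [3-5], then one or more of a digit (captured); then optionally a character in [s-x], then a character in [4-9] (captured); then one or more of a literal 'k' (lazy) (non-capturing group).
Matches: at [3:11] match '23536u5k', groups = ('23536', 'u5').
With 2 capturing groups, `findall` returns a 2-tuple per match.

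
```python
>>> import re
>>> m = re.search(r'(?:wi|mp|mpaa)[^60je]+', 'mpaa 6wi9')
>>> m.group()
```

'mpaa '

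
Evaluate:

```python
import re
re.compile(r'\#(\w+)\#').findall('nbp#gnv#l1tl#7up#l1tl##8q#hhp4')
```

`findall` collects group 1 from each match (3 total).

['gnv', '7up', '8q']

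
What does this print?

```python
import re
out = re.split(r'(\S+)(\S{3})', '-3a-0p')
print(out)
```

['', '-3a', '-0p', '']

The pattern matches one or more of a non-whitespace character (captured); then exactly 3 of a non-whitespace character (captured).
Matches to split on: at [0:6] → '-3a-0p'.
With a capturing group present, the delimiter's captured portion is kept in the result list.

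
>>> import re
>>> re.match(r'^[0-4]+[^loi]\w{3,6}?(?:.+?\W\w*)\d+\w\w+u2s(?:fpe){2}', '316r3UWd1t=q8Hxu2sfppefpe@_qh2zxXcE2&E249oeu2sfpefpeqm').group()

`re.match` only tries the pattern at the start of the string.
The match spans [0:52] → '316r3UWd1t=q8Hxu2sfppefpe@_qh2zxXcE2&E249oeu2sfpefpe'.

'316r3UWd1t=q8Hxu2sfppefpe@_qh2zxXcE2&E249oeu2sfpefpe'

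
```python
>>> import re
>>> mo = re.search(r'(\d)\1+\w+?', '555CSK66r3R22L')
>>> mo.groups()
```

`\1` is not a pattern — it's the concrete string captured by group 1, re-applied verbatim.
`search` walks the string left to right and returns the first match it finds.
The match spans [0:4] → '555C'.
Captured: group 1 = '5'.

('5',)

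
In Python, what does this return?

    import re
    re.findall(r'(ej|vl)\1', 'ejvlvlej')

`\1` is not a pattern — it's the concrete string captured by group 1, re-applied verbatim.
One capturing group, so `findall` returns just the captured substring from the one match — 1 in all.

['vl']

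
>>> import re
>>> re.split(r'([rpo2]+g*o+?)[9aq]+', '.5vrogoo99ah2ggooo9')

The pattern matches one or more of one of [rpo2], then zero or more of a literal 'g', then one or more of the literal 'o' (lazy) (captured); then one or more of one of [9aq].
Matches to split on: at [3:11] → 'rogoo99a'; at [12:19] → '2ggooo9'.
Because the pattern has a capturing group, `split` also inserts each captured text between the pieces.

['.5v', 'rogoo', 'h', '2ggooo', '']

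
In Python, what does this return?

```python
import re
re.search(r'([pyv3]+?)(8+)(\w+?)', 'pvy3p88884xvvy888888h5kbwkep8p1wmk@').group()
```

'pvy3p88884'

Lazy quantifiers expand one character at a time until the remainder of the pattern can match.
The match spans [0:10] → 'pvy3p88884'.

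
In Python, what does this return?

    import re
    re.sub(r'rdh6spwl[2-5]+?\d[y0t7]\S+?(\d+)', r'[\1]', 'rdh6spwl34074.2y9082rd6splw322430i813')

The `?` after the quantifier makes it lazy — it takes as little as possible before letting the rest of the pattern try.
`\1` in the replacement pulls in group 1's text for each match.

'[4].2y9082rd6splw322430i813'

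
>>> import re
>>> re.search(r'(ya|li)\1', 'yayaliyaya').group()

After group 1 captures some text, `\1` only succeeds where that same text appears again.
`search` walks the string left to right and returns the first match it finds.
The match spans [0:4] → 'yaya'.
Captured: group 1 = 'ya'.

'yaya'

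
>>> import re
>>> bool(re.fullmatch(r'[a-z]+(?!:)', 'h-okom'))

False

Because the assertion is negative and zero-width, positions next to the forbidden text are skipped.
For `fullmatch`, every character of the input must be accounted for by the pattern.
Here there's no way to consume every character, so the call returns None, and `bool(None)` is False.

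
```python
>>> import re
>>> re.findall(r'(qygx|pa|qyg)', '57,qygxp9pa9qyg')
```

['qygx', 'pa', 'qyg']

`|` is ordered: at each position the engine commits to the first alternative that works.
Walking the string: at [3:7] match 'qygx', group 1 = 'qygx'; at [9:11] match 'pa', group 1 = 'pa'; at [12:15] match 'qyg', group 1 = 'qyg'.
One capturing group, so `findall` returns just the captured substring from each match — 3 in all.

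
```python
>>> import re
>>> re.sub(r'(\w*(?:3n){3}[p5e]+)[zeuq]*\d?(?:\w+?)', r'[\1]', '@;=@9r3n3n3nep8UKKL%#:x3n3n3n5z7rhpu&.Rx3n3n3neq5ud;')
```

This matches zero or more of a word character, then the literal '3n' repeated 3 times, then one or more of one of [p5e] (captured); then zero or more of one of [zeuq], then optionally a digit; then one or more of a word character (lazy) (non-capturing group).
Matches: at [4:16] → '9r3n3n3nep8U'; at [22:33] → 'x3n3n3n5z7r'; at [38:50] → 'Rx3n3n3neq5u'.
`\1` in the replacement pulls in group 1's text for each match.

'@;=@[9r3n3n3nep]KKL%#:[x3n3n3n5]hpu&.[Rx3n3n3ne]d;'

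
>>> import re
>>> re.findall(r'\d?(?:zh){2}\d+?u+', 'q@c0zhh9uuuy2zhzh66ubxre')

Pattern: optionally a digit; then the literal 'zh' repeated 2 times, then one or more of a digit (lazy), then one or more of a literal 'u'.
Walking the string: at [12:20] → '2zhzh66u'.
No capturing groups, so `findall` returns the 1 full match string.

['2zhzh66u']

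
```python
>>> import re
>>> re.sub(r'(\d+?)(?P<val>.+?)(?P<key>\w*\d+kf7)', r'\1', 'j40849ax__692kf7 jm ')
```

'j4 jm '

Pattern: one or more of a digit (lazy) (captured); then one or more of any character (lazy) (captured as 'val'); then zero or more of a word character, then one or more of a digit, then the literal 'kf7' (captured as 'key').
Each match is replaced using the text its own group 1 captured.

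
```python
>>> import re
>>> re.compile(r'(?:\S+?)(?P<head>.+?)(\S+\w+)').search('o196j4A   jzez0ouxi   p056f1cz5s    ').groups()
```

The match spans [0:7] → 'o196j4A'.
Captured: group 1 = '1', group 2 = '96j4A'.

('1', '96j4A')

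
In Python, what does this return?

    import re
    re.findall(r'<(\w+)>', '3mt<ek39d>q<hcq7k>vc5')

['ek39d', 'hcq7k']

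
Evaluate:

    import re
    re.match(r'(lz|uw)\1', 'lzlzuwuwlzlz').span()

(0, 4)

`re.match` only tries the pattern at the start of the string.
The match spans [0:4] → 'lzlz'.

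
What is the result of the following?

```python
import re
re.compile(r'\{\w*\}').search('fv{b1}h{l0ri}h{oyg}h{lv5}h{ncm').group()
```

`search` walks the string left to right and returns the first match it finds.
The match spans [2:6] → '{b1}'.

'{b1}'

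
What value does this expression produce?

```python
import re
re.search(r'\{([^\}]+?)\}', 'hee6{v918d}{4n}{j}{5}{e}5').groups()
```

Unlike `match`, `search` isn't anchored — it looks for the pattern anywhere in the string.
The match spans [4:11] → '{v918d}'.
Captured: group 1 = 'v918d'.

('v918d',)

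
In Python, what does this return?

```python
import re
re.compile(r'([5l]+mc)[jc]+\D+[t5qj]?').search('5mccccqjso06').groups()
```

('5mc',)

Pattern: one or more of one of [5l], then the literal 'mc' (captured); then one or more of one of [jc]; then one or more of a non-digit, then optionally one of [t5qj].
`re.search` scans for the first position where the pattern succeeds.
The match spans [0:10] → '5mccccqjso'.
Captured: group 1 = '5mc'.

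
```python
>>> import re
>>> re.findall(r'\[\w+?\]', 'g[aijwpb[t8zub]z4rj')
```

Since nothing is captured, `findall` lists the 1 matched substring directly.

['[t8zub]']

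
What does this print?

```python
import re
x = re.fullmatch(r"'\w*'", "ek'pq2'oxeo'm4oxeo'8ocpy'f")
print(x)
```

For `fullmatch`, every character of the input must be accounted for by the pattern.
Here the pattern can't cover the whole string, so the call returns None.

None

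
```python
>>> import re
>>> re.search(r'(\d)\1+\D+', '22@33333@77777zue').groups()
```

('2',)

The backreference `\1` re-matches whatever the first group consumed, character for character.
`search` walks the string left to right and returns the first match it finds.
The match spans [0:3] → '22@'.
Captured: group 1 = '2'.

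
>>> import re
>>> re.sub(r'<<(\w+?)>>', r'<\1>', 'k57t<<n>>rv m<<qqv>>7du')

Matches: at [4:9] → '<<n>>'; at [13:20] → '<<qqv>>'.
`\1` in the replacement pulls in group 1's text for each match.

'k57t<n>rv m<qqv>7du'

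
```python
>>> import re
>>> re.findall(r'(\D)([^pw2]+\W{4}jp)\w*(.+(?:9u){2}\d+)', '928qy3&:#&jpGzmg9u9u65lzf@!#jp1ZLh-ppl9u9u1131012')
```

Pattern: a non-digit (captured); then one or more of any character except [pw2], then exactly 4 of a non-word character, then the literal 'jp' (captured); then zero or more of a word character; then one or more of any character, then the literal '9u' repeated 2 times, then one or more of a digit (captured).
With 3 capturing groups, `findall` returns a 3-tuple per match.

[('q', 'y3&:#&jp', '@!#jp1ZLh-ppl9u9u1131012')]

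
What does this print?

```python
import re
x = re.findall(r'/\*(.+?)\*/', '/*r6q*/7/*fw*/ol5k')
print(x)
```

['r6q', 'fw']

Because there's exactly one group, `findall` drops the full match and keeps group 1 from each hit.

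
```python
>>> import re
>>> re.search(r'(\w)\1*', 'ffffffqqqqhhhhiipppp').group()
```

After group 1 captures some text, `\1` only succeeds where that same text appears again.
Unlike `match`, `search` isn't anchored — it looks for the pattern anywhere in the string.
The match spans [0:6] → 'ffffff'.
Captured: group 1 = 'f'.

'ffffff'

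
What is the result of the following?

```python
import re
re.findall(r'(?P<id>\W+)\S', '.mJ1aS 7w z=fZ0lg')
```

Pattern: one or more of a non-word character (captured as 'id'); then a non-whitespace character.
With a single group, `findall` returns only what that group captured — 4 items.

['.', ' ', ' ', '=']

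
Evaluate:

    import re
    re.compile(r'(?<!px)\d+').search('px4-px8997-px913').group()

Because the assertion is negative and zero-width, positions next to the forbidden text are skipped.
Unlike `match`, `search` isn't anchored — it looks for the pattern anywhere in the string.
The match spans [7:10] → '997'.

'997'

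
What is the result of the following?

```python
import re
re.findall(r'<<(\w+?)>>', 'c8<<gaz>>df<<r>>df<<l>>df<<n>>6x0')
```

['gaz', 'r', 'l', 'n']

Scanning left to right: at [2:9] match '<<gaz>>', group 1 = 'gaz'; at [11:16] match '<<r>>', group 1 = 'r'; at [18:23] match '<<l>>', group 1 = 'l'; at [25:30] match '<<n>>', group 1 = 'n'.
Because there's exactly one group, `findall` drops the full match and keeps group 1 from each hit.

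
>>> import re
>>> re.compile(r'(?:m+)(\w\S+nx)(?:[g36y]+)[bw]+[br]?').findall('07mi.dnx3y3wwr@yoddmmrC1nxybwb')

['i.dnx3y3wwr@yoddmmrC1nx']

This matches one or more of a literal 'm' (non-capturing group); then a word character, then one or more of a non-whitespace character, then the literal 'nx' (captured); then one or more of one of [g36y] (non-capturing group); then one or more of one of [bw], then optionally one of [br].
Walking the string: at [2:30] match 'mi.dnx3y3wwr@yoddmmrC1nxybwb', group 1 = 'i.dnx3y3wwr@yoddmmrC1nx'.
`findall` collects group 1 from the one match (1 total).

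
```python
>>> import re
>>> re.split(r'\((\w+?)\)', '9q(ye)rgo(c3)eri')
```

Matches to split on: at [2:6] → '(ye)'; at [9:13] → '(c3)'.
The group in the pattern means `split` returns the separators' captures alongside the pieces.

['9q', 'ye', 'rgo', 'c3', 'eri']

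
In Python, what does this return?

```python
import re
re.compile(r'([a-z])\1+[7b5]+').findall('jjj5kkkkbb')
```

['j', 'k']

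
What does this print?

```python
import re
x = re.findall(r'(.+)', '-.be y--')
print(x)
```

Pattern: one or more of any character (captured).
Walking the string: at [0:8] match '-.be y--', group 1 = '-.be y--'.
One capturing group, so `findall` returns just the captured substring from the one match — 1 in all.

['-.be y--']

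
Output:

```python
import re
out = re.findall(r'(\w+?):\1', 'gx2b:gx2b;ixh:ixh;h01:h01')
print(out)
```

['gx2b', 'ixh', 'h01']

After group 1 captures some text, `\1` only succeeds where that same text appears again.
`findall` collects group 1 from each match (3 total).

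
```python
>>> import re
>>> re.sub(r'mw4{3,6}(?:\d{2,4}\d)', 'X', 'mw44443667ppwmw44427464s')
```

This matches the literal 'mw', then 3 to 6 of the literal '4'; then 2 to 4 of a digit, then a digit (non-capturing group).
Matches: at [0:10] → 'mw44443667'; at [13:23] → 'mw44427464'.
`sub` substitutes 'X' at each match site.

'XppwXs'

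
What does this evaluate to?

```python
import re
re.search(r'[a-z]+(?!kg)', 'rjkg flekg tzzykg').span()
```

(0, 4)

The negative lookaround is zero-width — it rules out positions where the adjacent text would match, without consuming anything.
`re.search` tries every starting position until one works.
The match spans [0:4] → 'rjkg'.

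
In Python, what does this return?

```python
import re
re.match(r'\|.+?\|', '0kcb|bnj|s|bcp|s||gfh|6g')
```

None

With `match`, the pattern is implicitly anchored at the beginning.
Here position 0 doesn't satisfy it, so the call returns None.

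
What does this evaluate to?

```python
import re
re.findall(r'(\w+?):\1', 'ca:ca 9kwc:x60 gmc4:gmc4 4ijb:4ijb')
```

`\1` is not a pattern — it's the concrete string captured by group 1, re-applied verbatim.
Walking the string: at [0:5] match 'ca:ca', group 1 = 'ca'; at [15:24] match 'gmc4:gmc4', group 1 = 'gmc4'; at [25:34] match '4ijb:4ijb', group 1 = '4ijb'.
One capturing group, so `findall` returns just the captured substring from each match — 3 in all.

['ca', 'gmc4', '4ijb']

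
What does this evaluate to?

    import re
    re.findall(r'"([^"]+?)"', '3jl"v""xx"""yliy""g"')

['v', 'xx', 'yliy', 'g']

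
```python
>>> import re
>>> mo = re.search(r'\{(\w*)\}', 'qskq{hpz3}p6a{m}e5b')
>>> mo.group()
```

'{hpz3}'

`re.search` tries every starting position until one works.
The match spans [4:10] → '{hpz3}'.
Captured: group 1 = 'hpz3'.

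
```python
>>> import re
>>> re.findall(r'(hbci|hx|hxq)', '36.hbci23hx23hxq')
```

Branches in `(...|...)` are attempted left-to-right; the first branch that allows the whole pattern to succeed is taken.
Because there's exactly one group, `findall` drops the full match and keeps group 1 from each hit.

['hbci', 'hx', 'hx']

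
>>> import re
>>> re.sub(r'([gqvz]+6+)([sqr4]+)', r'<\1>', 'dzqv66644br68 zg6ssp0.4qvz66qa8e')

Pattern: one or more of one of [gqvz], then one or more of a literal '6' (captured); then one or more of one of [sqr4] (captured).
Each match is replaced using the text its own group 1 captured.

'd<zqv666>br68 <zg6>p0.4<qvz66>a8e'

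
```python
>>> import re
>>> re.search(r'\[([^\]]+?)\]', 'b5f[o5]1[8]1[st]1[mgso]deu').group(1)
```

'o5'

The match spans [3:7] → '[o5]'.
Captured: group 1 = 'o5'.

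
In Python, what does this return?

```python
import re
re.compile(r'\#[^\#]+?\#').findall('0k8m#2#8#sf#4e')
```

['#2#', '#sf#']

Walking the string: at [4:7] → '#2#'; at [8:12] → '#sf#'.
No capturing groups, so `findall` returns the 2 full match strings.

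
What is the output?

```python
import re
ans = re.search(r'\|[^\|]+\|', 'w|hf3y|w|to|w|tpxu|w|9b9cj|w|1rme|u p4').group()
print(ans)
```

The match spans [1:7] → '|hf3y|'.

|hf3y|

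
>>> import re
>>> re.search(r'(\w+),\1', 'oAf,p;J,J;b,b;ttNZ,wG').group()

The backreference `\1` re-matches whatever the first group consumed, character for character.
`search` walks the string left to right and returns the first match it finds.
The match spans [6:9] → 'J,J'.
Captured: group 1 = 'J'.

'J,J'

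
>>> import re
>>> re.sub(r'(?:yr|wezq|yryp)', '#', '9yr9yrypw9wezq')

'9#9#ypw9#'

The regex engine tests alternatives in the order written; an earlier branch that matches wins even if a later one would match more.
`sub` substitutes '#' at each match site.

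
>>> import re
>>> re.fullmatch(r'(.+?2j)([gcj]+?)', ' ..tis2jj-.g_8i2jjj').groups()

(' ..tis2jj-.g_8i2j', 'jj')

Pattern: one or more of any character (lazy), then the literal '2j' (captured); then one or more of one of [gcj] (lazy) (captured).
For `fullmatch`, every character of the input must be accounted for by the pattern.
The match spans [0:19] → ' ..tis2jj-.g_8i2jjj'.
Captured: group 1 = ' ..tis2jj-.g_8i2j', group 2 = 'jj'.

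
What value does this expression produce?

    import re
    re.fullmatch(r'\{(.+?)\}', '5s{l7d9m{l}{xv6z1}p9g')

None

`re.fullmatch` requires the pattern to consume the entire string.
Here the pattern can't cover the whole string, so the call returns None.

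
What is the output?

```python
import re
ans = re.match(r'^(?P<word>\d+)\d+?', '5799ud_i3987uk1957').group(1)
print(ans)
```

579

Pattern: anchored at the start of the string; then one or more of a digit (captured as 'word'); then one or more of a digit (lazy).
`re.match` won't scan ahead — the pattern has to work from the very first character.
The match spans [0:4] → '5799'.
Captured: group 1 = '579'.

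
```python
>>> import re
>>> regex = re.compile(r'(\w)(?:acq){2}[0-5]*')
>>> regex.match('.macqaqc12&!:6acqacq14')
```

The pattern matches a word character (captured); then the literal 'acq' repeated 2 times, then zero or more of a character in [0-5].
`re.match` only tries the pattern at the start of the string.
Here position 0 doesn't satisfy it, so the call returns None.

None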